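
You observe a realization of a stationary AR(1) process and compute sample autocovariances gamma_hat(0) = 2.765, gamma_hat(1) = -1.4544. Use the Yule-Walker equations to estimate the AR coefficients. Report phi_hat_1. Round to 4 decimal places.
\hat\phi_{1} = -0.5260

The Yule-Walker equations for an AR(p) process read, in matrix form,
  Gamma_p phi = r_p,   with   (Gamma_p)_{ij} = gamma(|i - j|),
                       (r_p)_i = gamma(i),   i,j = 1..p.
Substitute the sample gammas (Toeplitz matrix and right-hand side of size 1):
  Gamma_p = [[2.765]]
  r_p     = [-1.4544]
With p = 1 this is the single equation gamma(0) phi_1 = gamma(1):
  phi_hat_1 = gamma(1) / gamma(0) = -1.4544 / 2.765 = -0.5260.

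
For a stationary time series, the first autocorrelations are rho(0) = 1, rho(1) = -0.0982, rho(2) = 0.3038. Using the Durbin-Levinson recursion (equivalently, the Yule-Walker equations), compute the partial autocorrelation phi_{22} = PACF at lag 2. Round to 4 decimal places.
\phi_{22} = 0.2970

The PACF at lag k is phi_{kk}, the last component of the solution
to the Yule-Walker system G_k phi = r_k where
  (G_k)_{ij} = rho(|i - j|), (r_k)_i = rho(i), i,j = 1..k.
Equivalently, Durbin-Levinson gives phi_{kk} iteratively:
  phi_{11} = rho(1)
  phi_{kk} = [rho(k) - sum_{j=1..k-1} phi_{k-1,j} rho(k-j)]
            / [1 - sum_{j=1..k-1} phi_{k-1,j} rho(j)],
  phi_{k,j} = phi_{k-1,j} - phi_{kk} phi_{k-1,k-j},  j = 1..k-1.
Step k = 1:
  phi_11 = rho(1) = -0.0982.
Step k = 2:
  phi_22 = [rho(2) - phi_11 rho(1)] / [1 - phi_11 rho(1)] = [0.3038 - (-0.0982)(-0.0982)] / [1 - (-0.0982)(-0.0982)]
         = 0.29415676 / 0.99035676 = 0.297.
Therefore phi_{22} = 0.2970.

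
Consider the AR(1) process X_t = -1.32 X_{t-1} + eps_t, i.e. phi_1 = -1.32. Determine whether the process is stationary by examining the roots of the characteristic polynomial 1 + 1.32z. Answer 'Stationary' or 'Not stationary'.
\text{Not stationary}

The AR(p) characteristic polynomial is P(z) = 1 + 1.32z.
Stationarity requires all roots to lie outside the unit circle, i.e. |z| > 1 for every root.
This is linear in z: 1 + (1.32) z = 0  =>  z = -1/(1.32) = -0.757576,  |z| = 0.757576.
Moduli of all roots: 0.7576.
All moduli strictly greater than 1? No.
Verdict: Not stationary.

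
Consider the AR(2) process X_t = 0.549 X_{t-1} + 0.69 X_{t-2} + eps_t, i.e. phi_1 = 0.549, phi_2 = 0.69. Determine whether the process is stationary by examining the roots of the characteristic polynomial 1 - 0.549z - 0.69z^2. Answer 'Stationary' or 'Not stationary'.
\text{Not stationary}

The AR(p) characteristic polynomial is P(z) = 1 - 0.549z - 0.69z^2.
Stationarity requires all roots to lie outside the unit circle, i.e. |z| > 1 for every root.
Set 1 + (-0.549) z + (-0.69) z^2 = 0, i.e. a z^2 + b z + c = 0 with a = -0.69, b = -0.549, c = 1.
Discriminant D = b^2 - 4ac = (-0.549)^2 - 4*(-0.69)*1 = 0.301401 - (-2.76) = 3.061401.
D >= 0, so the roots are real: z = (-b +/- sqrt(D)) / (2a) = (0.549 +/- 1.749686) / (-1.38).
  z_1 = (0.549 + 1.749686) / (-1.38) = -1.6657,   |z_1| = 1.6657.
  z_2 = (0.549 - 1.749686) / (-1.38) = 0.8701,   |z_2| = 0.8701.
Moduli of all roots: 1.6657, 0.8701.
All moduli strictly greater than 1? No.
Verdict: Not stationary.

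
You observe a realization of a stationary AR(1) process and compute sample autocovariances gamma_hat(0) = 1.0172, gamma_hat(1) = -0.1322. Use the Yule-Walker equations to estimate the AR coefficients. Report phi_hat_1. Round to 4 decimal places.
\hat\phi_{1} = -0.1300

The Yule-Walker equations for an AR(p) process read, in matrix form,
  Gamma_p phi = r_p,   with   (Gamma_p)_{ij} = gamma(|i - j|),
                       (r_p)_i = gamma(i),   i,j = 1..p.
Substitute the sample gammas (Toeplitz matrix and right-hand side of size 1):
  Gamma_p = [[1.0172]]
  r_p     = [-0.1322]
With p = 1 this is the single equation gamma(0) phi_1 = gamma(1):
  phi_hat_1 = gamma(1) / gamma(0) = -0.1322 / 1.0172 = -0.1300.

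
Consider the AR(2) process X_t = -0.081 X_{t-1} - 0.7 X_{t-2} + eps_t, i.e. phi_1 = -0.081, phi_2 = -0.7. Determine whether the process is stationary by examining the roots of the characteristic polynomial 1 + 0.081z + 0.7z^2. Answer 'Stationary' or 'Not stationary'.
\text{Stationary}

The AR(p) characteristic polynomial is P(z) = 1 + 0.081z + 0.7z^2.
Stationarity requires all roots to lie outside the unit circle, i.e. |z| > 1 for every root.
Set 1 + (0.081) z + (0.7) z^2 = 0, i.e. a z^2 + b z + c = 0 with a = 0.7, b = 0.081, c = 1.
Discriminant D = b^2 - 4ac = (0.081)^2 - 4*(0.7)*1 = 0.006561 - (2.8) = -2.793439.
D < 0, so the roots are the complex-conjugate pair z = (-b +/- i sqrt(-D)) / (2a) = -0.0579 +/- 1.1938i.
For a conjugate pair |z|^2 = z * conj(z) = (product of roots) = c/a = 1/(0.7) = 1.428571, so |z| = sqrt(1.428571) = 1.1952 for both roots.
Moduli of all roots: 1.1952, 1.1952.
All moduli strictly greater than 1? Yes.
Verdict: Stationary.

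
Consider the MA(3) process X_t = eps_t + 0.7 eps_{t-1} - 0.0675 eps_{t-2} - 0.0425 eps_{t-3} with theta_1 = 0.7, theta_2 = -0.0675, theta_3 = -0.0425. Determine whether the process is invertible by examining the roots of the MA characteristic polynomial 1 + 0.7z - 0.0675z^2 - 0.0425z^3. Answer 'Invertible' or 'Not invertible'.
\text{Invertible}

The MA(q) characteristic polynomial is P(z) = 1 + 0.7z - 0.0675z^2 - 0.0425z^3.
Invertibility requires all roots to lie outside the unit circle, i.e. |z| > 1 for every root.
Degree 3: look for a simple real root z0 first, then factor out (1 - z/z0) and solve the remaining quadratic.
Testing z0 = 4: P(4) = 1 + (0.7)(4) + (-0.0675)(4)^2 + (-0.0425)(4)^3
  = 1 + (2.8) + (-1.08) + (-2.72) = 0.  So z_0 = 4 is a root, |z_0| = 4.
Divide out the factor (1 - 0.25 z) = (1 - z/z0) (since 1/z0 = 0.25):
  P(z) = (1 - 0.25 z)(1 + (0.95) z + (0.17) z^2)
  [check: z-coef 0.95 - (0.25) = 0.7; z^2-coef 0.17 - (0.25)(0.95) = -0.0675; z^3-coef -(0.25)(0.17) = -0.0425.]
Remaining roots from the quadratic factor 1 + (0.95) z + (0.17) z^2:
  Set 1 + (0.95) z + (0.17) z^2 = 0, i.e. a z^2 + b z + c = 0 with a = 0.17, b = 0.95, c = 1.
  Discriminant D = b^2 - 4ac = (0.95)^2 - 4*(0.17)*1 = 0.9025 - (0.68) = 0.2225.
  D >= 0, so the roots are real: z = (-b +/- sqrt(D)) / (2a) = (-0.95 +/- 0.471699) / (0.34).
    z_1 = (-0.95 + 0.471699) / (0.34) = -1.4068,   |z_1| = 1.4068.
    z_2 = (-0.95 - 0.471699) / (0.34) = -4.1815,   |z_2| = 4.1815.
Moduli of all roots: 4.0000, 1.4068, 4.1815.
All moduli strictly greater than 1? Yes.
Verdict: Invertible.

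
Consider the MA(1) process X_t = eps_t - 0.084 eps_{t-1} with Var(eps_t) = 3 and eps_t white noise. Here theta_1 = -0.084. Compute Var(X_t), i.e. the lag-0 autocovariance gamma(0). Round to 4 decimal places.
\gamma(0) = 3.0212

For an MA(q) process X_t = eps_t + sum_i theta_i eps_{t-i} with
Var(eps_t) = sigma^2, the variance is
  gamma(0) = sigma^2 * (1 + sum_i theta_i^2).
  sum_i theta_i^2 = (-0.084)^2 = 0.007056.
  gamma(0) = 3 * (1 + 0.007056) = 3 * 1.007056 = 3.021168, which rounds to 3.0212.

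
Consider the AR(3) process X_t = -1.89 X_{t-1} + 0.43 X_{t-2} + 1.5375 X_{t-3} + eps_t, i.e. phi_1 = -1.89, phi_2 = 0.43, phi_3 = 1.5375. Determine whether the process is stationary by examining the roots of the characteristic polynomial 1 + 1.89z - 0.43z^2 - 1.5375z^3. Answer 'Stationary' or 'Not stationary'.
\text{Not stationary}

The AR(p) characteristic polynomial is P(z) = 1 + 1.89z - 0.43z^2 - 1.5375z^3.
Stationarity requires all roots to lie outside the unit circle, i.e. |z| > 1 for every root.
Degree 3: look for a simple real root z0 first, then factor out (1 - z/z0) and solve the remaining quadratic.
Testing z0 = -0.8: P(-0.8) = 1 + (1.89)(-0.8) + (-0.43)(-0.8)^2 + (-1.5375)(-0.8)^3
  = 1 + (-1.512) + (-0.2752) + (0.7872) = 0.  So z_0 = -0.8 is a root, |z_0| = 0.8.
Divide out the factor (1 + 1.25 z) = (1 - z/z0) (since 1/z0 = -1.25):
  P(z) = (1 + 1.25 z)(1 + (0.64) z + (-1.23) z^2)
  [check: z-coef 0.64 - (-1.25) = 1.89; z^2-coef -1.23 - (-1.25)(0.64) = -0.43; z^3-coef -(-1.25)(-1.23) = -1.5375.]
Remaining roots from the quadratic factor 1 + (0.64) z + (-1.23) z^2:
  Set 1 + (0.64) z + (-1.23) z^2 = 0, i.e. a z^2 + b z + c = 0 with a = -1.23, b = 0.64, c = 1.
  Discriminant D = b^2 - 4ac = (0.64)^2 - 4*(-1.23)*1 = 0.4096 - (-4.92) = 5.3296.
  D >= 0, so the roots are real: z = (-b +/- sqrt(D)) / (2a) = (-0.64 +/- 2.308593) / (-2.46).
    z_1 = (-0.64 + 2.308593) / (-2.46) = -0.6783,   |z_1| = 0.6783.
    z_2 = (-0.64 - 2.308593) / (-2.46) = 1.1986,   |z_2| = 1.1986.
Moduli of all roots: 0.8000, 0.6783, 1.1986.
All moduli strictly greater than 1? No.
Verdict: Not stationary.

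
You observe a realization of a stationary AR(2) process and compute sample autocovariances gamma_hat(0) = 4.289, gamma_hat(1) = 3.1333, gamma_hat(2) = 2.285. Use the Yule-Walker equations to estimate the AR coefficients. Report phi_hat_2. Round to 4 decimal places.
\hat\phi_{2} = -0.0020

The Yule-Walker equations for an AR(p) process read, in matrix form,
  Gamma_p phi = r_p,   with   (Gamma_p)_{ij} = gamma(|i - j|),
                       (r_p)_i = gamma(i),   i,j = 1..p.
Substitute the sample gammas (Toeplitz matrix and right-hand side of size 2):
  Gamma_p = [[4.289, 3.1333], [3.1333, 4.289]]
  r_p     = [3.1333, 2.285]
Written out:
  4.289 phi_1 + 3.1333 phi_2 = 3.1333
  3.1333 phi_1 + 4.289 phi_2 = 2.285
Solve by Cramer's rule:
  det = gamma(0)^2 - gamma(1)^2 = (4.289)^2 - (3.1333)^2 = 18.395521 - 9.81756889 = 8.57795211
  phi_hat_1 = [gamma(1) gamma(0) - gamma(1) gamma(2)] / det = [(3.1333)(4.289) - (3.1333)(2.285)] / 8.57795211 = 6.2791332 / 8.57795211 = 0.732
  phi_hat_2 = [gamma(0) gamma(2) - gamma(1)^2] / det = [(4.289)(2.285) - (3.1333)^2] / 8.57795211 = -0.01720389 / 8.57795211 = -0.002
So phi_hat = [0.7320, -0.0020].
Therefore phi_hat_2 = -0.0020.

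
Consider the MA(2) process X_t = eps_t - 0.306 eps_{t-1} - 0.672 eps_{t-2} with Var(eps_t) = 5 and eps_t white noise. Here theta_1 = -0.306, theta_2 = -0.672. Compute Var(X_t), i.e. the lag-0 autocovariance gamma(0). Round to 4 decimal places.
\gamma(0) = 7.7261

For an MA(q) process X_t = eps_t + sum_i theta_i eps_{t-i} with
Var(eps_t) = sigma^2, the variance is
  gamma(0) = sigma^2 * (1 + sum_i theta_i^2).
  sum_i theta_i^2 = (-0.306)^2 + (-0.672)^2 = 0.093636 + 0.451584 = 0.54522.
  gamma(0) = 5 * (1 + 0.54522) = 5 * 1.54522 = 7.7261.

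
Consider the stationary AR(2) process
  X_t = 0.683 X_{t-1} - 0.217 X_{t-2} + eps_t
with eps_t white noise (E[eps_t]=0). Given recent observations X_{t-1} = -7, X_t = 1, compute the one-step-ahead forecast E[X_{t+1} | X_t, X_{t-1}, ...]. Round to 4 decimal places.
E[X_{t+1} \mid \mathcal F_t] = 2.2020

For an AR(p) model X_t = c + sum_i phi_i X_{t-i} + eps_t, the
one-step-ahead conditional mean is
  E[X_{t+1} | X_t, ...] = c + sum_i phi_i X_{t+1-i}.
Substitute known values:
  E[X_{t+1} | ...] = (0.683) * (1) + (-0.217) * (-7)
                   = 2.2020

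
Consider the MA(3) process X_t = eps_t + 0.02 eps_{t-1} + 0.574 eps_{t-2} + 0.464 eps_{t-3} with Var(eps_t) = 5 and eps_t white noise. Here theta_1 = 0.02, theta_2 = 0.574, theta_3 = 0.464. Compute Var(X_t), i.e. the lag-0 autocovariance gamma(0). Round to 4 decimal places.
\gamma(0) = 7.7259

For an MA(q) process X_t = eps_t + sum_i theta_i eps_{t-i} with
Var(eps_t) = sigma^2, the variance is
  gamma(0) = sigma^2 * (1 + sum_i theta_i^2).
  sum_i theta_i^2 = (0.02)^2 + (0.574)^2 + (0.464)^2 = 0.0004 + 0.329476 + 0.215296 = 0.545172.
  gamma(0) = 5 * (1 + 0.545172) = 5 * 1.545172 = 7.72586, which rounds to 7.7259.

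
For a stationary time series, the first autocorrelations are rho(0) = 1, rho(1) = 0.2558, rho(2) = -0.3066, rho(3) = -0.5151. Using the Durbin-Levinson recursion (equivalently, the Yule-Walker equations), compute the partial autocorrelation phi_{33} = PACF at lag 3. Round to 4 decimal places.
\phi_{33} = -0.3861

The PACF at lag k is phi_{kk}, the last component of the solution
to the Yule-Walker system G_k phi = r_k where
  (G_k)_{ij} = rho(|i - j|), (r_k)_i = rho(i), i,j = 1..k.
Equivalently, Durbin-Levinson gives phi_{kk} iteratively:
  phi_{11} = rho(1)
  phi_{kk} = [rho(k) - sum_{j=1..k-1} phi_{k-1,j} rho(k-j)]
            / [1 - sum_{j=1..k-1} phi_{k-1,j} rho(j)],
  phi_{k,j} = phi_{k-1,j} - phi_{kk} phi_{k-1,k-j},  j = 1..k-1.
Step k = 1:
  phi_11 = rho(1) = 0.2558.
Step k = 2:
  phi_22 = [rho(2) - phi_11 rho(1)] / [1 - phi_11 rho(1)] = [-0.3066 - (0.2558)(0.2558)] / [1 - (0.2558)(0.2558)]
         = -0.37203364 / 0.93456636 = -0.398082.
  Update: phi_21 = phi_11 - phi_22 phi_11 = 0.2558 - (-0.398082)(0.2558) = 0.357629.
Step k = 3:
  phi_33 = [rho(3) - phi_21 rho(2) - phi_22 rho(1)] / [1 - phi_21 rho(1) - phi_22 rho(2)]
    numerator   = -0.5151 - (0.357629)(-0.3066) - (-0.398082)(0.2558) = -0.3036216
    denominator = 1 - (0.357629)(0.2558) - (-0.398082)(-0.3066) = 0.78646663
  phi_33 = -0.3036216 / 0.78646663 = -0.3861.
Therefore phi_{33} = -0.3861.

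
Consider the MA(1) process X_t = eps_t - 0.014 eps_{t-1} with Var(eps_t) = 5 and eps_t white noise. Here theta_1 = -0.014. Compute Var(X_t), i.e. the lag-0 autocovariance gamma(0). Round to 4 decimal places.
\gamma(0) = 5.0010

For an MA(q) process X_t = eps_t + sum_i theta_i eps_{t-i} with
Var(eps_t) = sigma^2, the variance is
  gamma(0) = sigma^2 * (1 + sum_i theta_i^2).
  sum_i theta_i^2 = (-0.014)^2 = 0.000196.
  gamma(0) = 5 * (1 + 0.000196) = 5 * 1.000196 = 5.00098, which rounds to 5.0010.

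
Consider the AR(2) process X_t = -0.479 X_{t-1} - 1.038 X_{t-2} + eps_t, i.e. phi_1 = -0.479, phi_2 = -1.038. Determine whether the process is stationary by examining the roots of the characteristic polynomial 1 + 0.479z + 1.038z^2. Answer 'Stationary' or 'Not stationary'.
\text{Not stationary}

The AR(p) characteristic polynomial is P(z) = 1 + 0.479z + 1.038z^2.
Stationarity requires all roots to lie outside the unit circle, i.e. |z| > 1 for every root.
Set 1 + (0.479) z + (1.038) z^2 = 0, i.e. a z^2 + b z + c = 0 with a = 1.038, b = 0.479, c = 1.
Discriminant D = b^2 - 4ac = (0.479)^2 - 4*(1.038)*1 = 0.229441 - (4.152) = -3.922559.
D < 0, so the roots are the complex-conjugate pair z = (-b +/- i sqrt(-D)) / (2a) = -0.2307 +/- 0.954i.
For a conjugate pair |z|^2 = z * conj(z) = (product of roots) = c/a = 1/(1.038) = 0.963391, so |z| = sqrt(0.963391) = 0.9815 for both roots.
Moduli of all roots: 0.9815, 0.9815.
All moduli strictly greater than 1? No.
Verdict: Not stationary.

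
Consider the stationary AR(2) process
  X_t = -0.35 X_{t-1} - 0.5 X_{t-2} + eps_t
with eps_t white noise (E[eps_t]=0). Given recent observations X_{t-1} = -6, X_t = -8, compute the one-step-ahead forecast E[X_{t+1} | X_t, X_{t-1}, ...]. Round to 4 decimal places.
E[X_{t+1} \mid \mathcal F_t] = 5.8000

For an AR(p) model X_t = c + sum_i phi_i X_{t-i} + eps_t, the
one-step-ahead conditional mean is
  E[X_{t+1} | X_t, ...] = c + sum_i phi_i X_{t+1-i}.
Substitute known values:
  E[X_{t+1} | ...] = (-0.35) * (-8) + (-0.5) * (-6)
                   = 5.8000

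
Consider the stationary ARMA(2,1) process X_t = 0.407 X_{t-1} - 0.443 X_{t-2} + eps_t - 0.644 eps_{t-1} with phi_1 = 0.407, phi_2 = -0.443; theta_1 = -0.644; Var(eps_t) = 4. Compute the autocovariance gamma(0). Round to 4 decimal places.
\gamma(0) = 5.6850

Multiply the model equation by X_{t-k} and take expectations. With theta_0 = psi_0 = 1 and psi_j the MA(infinity) weights, this gives
  gamma(k) - sum_i phi_i gamma(k-i) = c_k,
  c_k = sigma^2 * sum_{j=k..q} theta_j psi_{j-k}   (c_k = 0 for k > q),
using gamma(-m) = gamma(m).
psi-weights needed (psi_j = theta_j + sum_i phi_i psi_{j-i}):
  psi_1 = theta_1 + phi_1 = -0.644 + (0.407) = -0.237
Right-hand sides:
  c_0 = sigma^2 (1 + theta_1 psi_1) = 4 * (1 + (-0.644)(-0.237)) = 4 * 1.152628 = 4.610512
  c_1 = sigma^2 theta_1 = 4 * (-0.644) = -2.576
  c_2 = 0
Equations for k = 0, 1, 2 (AR order 2, c_2 = 0):
  (E0) gamma(0) = phi_1 gamma(1) + phi_2 gamma(2) + c_0
  (E1) gamma(1) = phi_1 gamma(0) + phi_2 gamma(1) + c_1
  (E2) gamma(2) = phi_1 gamma(1) + phi_2 gamma(0)
From (E1): gamma(1) = A gamma(0) + B with
  A = phi_1 / (1 - phi_2) = 0.407 / 1.443 = 0.282051,   B = c_1 / (1 - phi_2) = -2.576 / 1.443 = -1.78517.
Insert (E2) into (E0): gamma(0) (1 - phi_2^2) = phi_1 (1 + phi_2) gamma(1) + c_0.
  phi_1 (1 + phi_2) = (0.407)(0.557) = 0.226699,   1 - phi_2^2 = 0.803751.
Replace gamma(1) by A gamma(0) + B and collect gamma(0):
  gamma(0) [0.803751 - (0.226699)(0.282051)] = (0.226699)(-1.78517) + 4.610512
  gamma(0) * 0.73981 = 4.205816
  gamma(0) = 4.205816 / 0.73981 = 5.684993.
Therefore gamma(0) = 5.6850 (to 4 decimal places).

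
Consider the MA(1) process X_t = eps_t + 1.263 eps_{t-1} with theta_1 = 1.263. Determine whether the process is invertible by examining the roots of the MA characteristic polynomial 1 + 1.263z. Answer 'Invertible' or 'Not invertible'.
\text{Not invertible}

The MA(q) characteristic polynomial is P(z) = 1 + 1.263z.
Invertibility requires all roots to lie outside the unit circle, i.e. |z| > 1 for every root.
This is linear in z: 1 + (1.263) z = 0  =>  z = -1/(1.263) = -0.791766,  |z| = 0.791766.
Moduli of all roots: 0.7918.
All moduli strictly greater than 1? No.
Verdict: Not invertible.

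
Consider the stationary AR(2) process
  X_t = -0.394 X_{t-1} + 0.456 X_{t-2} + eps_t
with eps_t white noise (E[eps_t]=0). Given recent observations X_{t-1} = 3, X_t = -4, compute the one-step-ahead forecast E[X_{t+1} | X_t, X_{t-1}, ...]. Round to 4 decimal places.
E[X_{t+1} \mid \mathcal F_t] = 2.9440

For an AR(p) model X_t = c + sum_i phi_i X_{t-i} + eps_t, the
one-step-ahead conditional mean is
  E[X_{t+1} | X_t, ...] = c + sum_i phi_i X_{t+1-i}.
Substitute known values:
  E[X_{t+1} | ...] = (-0.394) * (-4) + (0.456) * (3)
                   = 2.9440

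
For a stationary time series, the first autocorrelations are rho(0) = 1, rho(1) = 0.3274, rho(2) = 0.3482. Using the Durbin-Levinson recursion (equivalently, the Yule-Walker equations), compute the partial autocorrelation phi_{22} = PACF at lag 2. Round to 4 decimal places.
\phi_{22} = 0.2699

The PACF at lag k is phi_{kk}, the last component of the solution
to the Yule-Walker system G_k phi = r_k where
  (G_k)_{ij} = rho(|i - j|), (r_k)_i = rho(i), i,j = 1..k.
Equivalently, Durbin-Levinson gives phi_{kk} iteratively:
  phi_{11} = rho(1)
  phi_{kk} = [rho(k) - sum_{j=1..k-1} phi_{k-1,j} rho(k-j)]
            / [1 - sum_{j=1..k-1} phi_{k-1,j} rho(j)],
  phi_{k,j} = phi_{k-1,j} - phi_{kk} phi_{k-1,k-j},  j = 1..k-1.
Step k = 1:
  phi_11 = rho(1) = 0.3274.
Step k = 2:
  phi_22 = [rho(2) - phi_11 rho(1)] / [1 - phi_11 rho(1)] = [0.3482 - (0.3274)(0.3274)] / [1 - (0.3274)(0.3274)]
         = 0.24100924 / 0.89280924 = 0.2699.
Therefore phi_{22} = 0.2699.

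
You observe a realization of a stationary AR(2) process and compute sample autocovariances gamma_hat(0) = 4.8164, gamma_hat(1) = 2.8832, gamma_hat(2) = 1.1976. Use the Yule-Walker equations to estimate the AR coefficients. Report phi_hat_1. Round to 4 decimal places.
\hat\phi_{1} = 0.7010

The Yule-Walker equations for an AR(p) process read, in matrix form,
  Gamma_p phi = r_p,   with   (Gamma_p)_{ij} = gamma(|i - j|),
                       (r_p)_i = gamma(i),   i,j = 1..p.
Substitute the sample gammas (Toeplitz matrix and right-hand side of size 2):
  Gamma_p = [[4.8164, 2.8832], [2.8832, 4.8164]]
  r_p     = [2.8832, 1.1976]
Written out:
  4.8164 phi_1 + 2.8832 phi_2 = 2.8832
  2.8832 phi_1 + 4.8164 phi_2 = 1.1976
Solve by Cramer's rule:
  det = gamma(0)^2 - gamma(1)^2 = (4.8164)^2 - (2.8832)^2 = 23.19770896 - 8.31284224 = 14.88486672
  phi_hat_1 = [gamma(1) gamma(0) - gamma(1) gamma(2)] / det = [(2.8832)(4.8164) - (2.8832)(1.1976)] / 14.88486672 = 10.43372416 / 14.88486672 = 0.701
  phi_hat_2 = [gamma(0) gamma(2) - gamma(1)^2] / det = [(4.8164)(1.1976) - (2.8832)^2] / 14.88486672 = -2.5447216 / 14.88486672 = -0.171
So phi_hat = [0.7010, -0.1710].
Therefore phi_hat_1 = 0.7010.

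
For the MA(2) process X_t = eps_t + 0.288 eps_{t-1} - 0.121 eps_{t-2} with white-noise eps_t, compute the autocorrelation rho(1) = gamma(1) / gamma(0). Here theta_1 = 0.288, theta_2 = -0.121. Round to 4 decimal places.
\rho(1) = 0.2306

For an MA(q) process with theta_0 = 1, the autocovariance is
  gamma(k) = sigma^2 * sum_{i=0..q-k} theta_i * theta_{i+k},
and rho(k) = gamma(k) / gamma(0). Sigma^2 cancels.
  numerator   = (1)*(0.288) + (0.288)*(-0.121) = 0.253152.
  denominator = (1)^2 + (0.288)^2 + (-0.121)^2 = 1.097585.
  rho(1) = 0.253152 / 1.097585 = 0.2306.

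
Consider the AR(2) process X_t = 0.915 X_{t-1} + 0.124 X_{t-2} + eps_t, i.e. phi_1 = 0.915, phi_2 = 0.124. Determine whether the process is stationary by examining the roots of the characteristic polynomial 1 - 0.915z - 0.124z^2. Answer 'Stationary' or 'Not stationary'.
\text{Not stationary}

The AR(p) characteristic polynomial is P(z) = 1 - 0.915z - 0.124z^2.
Stationarity requires all roots to lie outside the unit circle, i.e. |z| > 1 for every root.
Set 1 + (-0.915) z + (-0.124) z^2 = 0, i.e. a z^2 + b z + c = 0 with a = -0.124, b = -0.915, c = 1.
Discriminant D = b^2 - 4ac = (-0.915)^2 - 4*(-0.124)*1 = 0.837225 - (-0.496) = 1.333225.
D >= 0, so the roots are real: z = (-b +/- sqrt(D)) / (2a) = (0.915 +/- 1.154654) / (-0.248).
  z_1 = (0.915 + 1.154654) / (-0.248) = -8.3454,   |z_1| = 8.3454.
  z_2 = (0.915 - 1.154654) / (-0.248) = 0.9663,   |z_2| = 0.9663.
Moduli of all roots: 8.3454, 0.9663.
All moduli strictly greater than 1? No.
Verdict: Not stationary.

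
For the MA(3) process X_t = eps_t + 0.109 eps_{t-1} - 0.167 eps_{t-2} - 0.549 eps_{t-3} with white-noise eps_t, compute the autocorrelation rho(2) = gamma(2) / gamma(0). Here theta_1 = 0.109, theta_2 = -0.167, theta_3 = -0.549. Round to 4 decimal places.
\rho(2) = -0.1691

For an MA(q) process with theta_0 = 1, the autocovariance is
  gamma(k) = sigma^2 * sum_{i=0..q-k} theta_i * theta_{i+k},
and rho(k) = gamma(k) / gamma(0). Sigma^2 cancels.
  numerator   = (1)*(-0.167) + (0.109)*(-0.549) = -0.226841.
  denominator = (1)^2 + (0.109)^2 + (-0.167)^2 + (-0.549)^2 = 1.341171.
  rho(2) = -0.226841 / 1.341171 = -0.1691.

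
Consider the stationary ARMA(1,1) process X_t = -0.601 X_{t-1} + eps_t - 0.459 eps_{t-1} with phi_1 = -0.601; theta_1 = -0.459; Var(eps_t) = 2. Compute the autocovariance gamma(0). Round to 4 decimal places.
\gamma(0) = 5.5179

Multiply the model equation by X_{t-k} and take expectations. With theta_0 = psi_0 = 1 and psi_j the MA(infinity) weights, this gives
  gamma(k) - sum_i phi_i gamma(k-i) = c_k,
  c_k = sigma^2 * sum_{j=k..q} theta_j psi_{j-k}   (c_k = 0 for k > q),
using gamma(-m) = gamma(m).
psi-weights needed (psi_j = theta_j + sum_i phi_i psi_{j-i}):
  psi_1 = theta_1 + phi_1 = -0.459 + (-0.601) = -1.06
Right-hand sides:
  c_0 = sigma^2 (1 + theta_1 psi_1) = 2 * (1 + (-0.459)(-1.06)) = 2 * 1.48654 = 2.97308
  c_1 = sigma^2 theta_1 = 2 * (-0.459) = -0.918
  c_2 = 0
Equations for k = 0 and k = 1 (AR order 1):
  gamma(0) = phi_1 gamma(1) + c_0
  gamma(1) = phi_1 gamma(0) + c_1
Substituting the second into the first: gamma(0) (1 - phi_1^2) = c_0 + phi_1 c_1, so
  gamma(0) = (c_0 + phi_1 c_1) / (1 - phi_1^2) = (2.97308 + (-0.601)(-0.918)) / (1 - (-0.601)^2) = 3.524798 / 0.638799 = 5.517851.
Therefore gamma(0) = 5.5179 (to 4 decimal places).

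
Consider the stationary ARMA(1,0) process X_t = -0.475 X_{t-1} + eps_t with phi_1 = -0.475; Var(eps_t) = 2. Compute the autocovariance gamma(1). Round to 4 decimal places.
\gamma(1) = -1.2268

Multiply the model equation by X_{t-k} and take expectations. With theta_0 = psi_0 = 1 and psi_j the MA(infinity) weights, this gives
  gamma(k) - sum_i phi_i gamma(k-i) = c_k,
  c_k = sigma^2 * sum_{j=k..q} theta_j psi_{j-k}   (c_k = 0 for k > q),
using gamma(-m) = gamma(m).
Pure AR (q = 0): c_0 = sigma^2 = 2, c_k = 0 for k >= 1.
Equations for k = 0 and k = 1 (AR order 1):
  gamma(0) = phi_1 gamma(1) + c_0
  gamma(1) = phi_1 gamma(0) + c_1
Substituting the second into the first: gamma(0) (1 - phi_1^2) = c_0 + phi_1 c_1, so
  gamma(0) = c_0 / (1 - phi_1^2) = 2 / (1 - (-0.475)^2) = 2 / 0.774375 = 2.582728.
  gamma(1) = phi_1 gamma(0) = (-0.475)(2.582728) = -1.226796.
Therefore gamma(1) = -1.2268 (to 4 decimal places).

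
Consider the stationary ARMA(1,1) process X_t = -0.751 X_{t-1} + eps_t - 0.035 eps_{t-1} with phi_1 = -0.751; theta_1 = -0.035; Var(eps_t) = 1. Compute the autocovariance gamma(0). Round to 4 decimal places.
\gamma(0) = 2.4170

Multiply the model equation by X_{t-k} and take expectations. With theta_0 = psi_0 = 1 and psi_j the MA(infinity) weights, this gives
  gamma(k) - sum_i phi_i gamma(k-i) = c_k,
  c_k = sigma^2 * sum_{j=k..q} theta_j psi_{j-k}   (c_k = 0 for k > q),
using gamma(-m) = gamma(m).
psi-weights needed (psi_j = theta_j + sum_i phi_i psi_{j-i}):
  psi_1 = theta_1 + phi_1 = -0.035 + (-0.751) = -0.786
Right-hand sides:
  c_0 = sigma^2 (1 + theta_1 psi_1) = 1 * (1 + (-0.035)(-0.786)) = 1 * 1.02751 = 1.02751
  c_1 = sigma^2 theta_1 = 1 * (-0.035) = -0.035
  c_2 = 0
Equations for k = 0 and k = 1 (AR order 1):
  gamma(0) = phi_1 gamma(1) + c_0
  gamma(1) = phi_1 gamma(0) + c_1
Substituting the second into the first: gamma(0) (1 - phi_1^2) = c_0 + phi_1 c_1, so
  gamma(0) = (c_0 + phi_1 c_1) / (1 - phi_1^2) = (1.02751 + (-0.751)(-0.035)) / (1 - (-0.751)^2) = 1.053795 / 0.435999 = 2.416967.
Therefore gamma(0) = 2.4170 (to 4 decimal places).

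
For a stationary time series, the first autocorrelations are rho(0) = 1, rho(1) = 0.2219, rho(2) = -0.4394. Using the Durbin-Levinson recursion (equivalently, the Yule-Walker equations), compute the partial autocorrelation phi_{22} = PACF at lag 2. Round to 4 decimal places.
\phi_{22} = -0.5139

The PACF at lag k is phi_{kk}, the last component of the solution
to the Yule-Walker system G_k phi = r_k where
  (G_k)_{ij} = rho(|i - j|), (r_k)_i = rho(i), i,j = 1..k.
Equivalently, Durbin-Levinson gives phi_{kk} iteratively:
  phi_{11} = rho(1)
  phi_{kk} = [rho(k) - sum_{j=1..k-1} phi_{k-1,j} rho(k-j)]
            / [1 - sum_{j=1..k-1} phi_{k-1,j} rho(j)],
  phi_{k,j} = phi_{k-1,j} - phi_{kk} phi_{k-1,k-j},  j = 1..k-1.
Step k = 1:
  phi_11 = rho(1) = 0.2219.
Step k = 2:
  phi_22 = [rho(2) - phi_11 rho(1)] / [1 - phi_11 rho(1)] = [-0.4394 - (0.2219)(0.2219)] / [1 - (0.2219)(0.2219)]
         = -0.48863961 / 0.95076039 = -0.5139.
Therefore phi_{22} = -0.5139.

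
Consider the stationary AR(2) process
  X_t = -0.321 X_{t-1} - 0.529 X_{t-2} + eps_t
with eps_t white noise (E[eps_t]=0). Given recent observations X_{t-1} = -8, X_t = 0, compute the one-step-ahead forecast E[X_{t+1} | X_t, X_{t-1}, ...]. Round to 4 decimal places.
E[X_{t+1} \mid \mathcal F_t] = 4.2320

For an AR(p) model X_t = c + sum_i phi_i X_{t-i} + eps_t, the
one-step-ahead conditional mean is
  E[X_{t+1} | X_t, ...] = c + sum_i phi_i X_{t+1-i}.
Substitute known values:
  E[X_{t+1} | ...] = (-0.321) * (0) + (-0.529) * (-8)
                   = 4.2320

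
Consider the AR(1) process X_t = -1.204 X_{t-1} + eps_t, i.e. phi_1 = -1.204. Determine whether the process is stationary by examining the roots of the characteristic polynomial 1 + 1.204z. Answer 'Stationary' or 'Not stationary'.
\text{Not stationary}

The AR(p) characteristic polynomial is P(z) = 1 + 1.204z.
Stationarity requires all roots to lie outside the unit circle, i.e. |z| > 1 for every root.
This is linear in z: 1 + (1.204) z = 0  =>  z = -1/(1.204) = -0.830565,  |z| = 0.830565.
Moduli of all roots: 0.8306.
All moduli strictly greater than 1? No.
Verdict: Not stationary.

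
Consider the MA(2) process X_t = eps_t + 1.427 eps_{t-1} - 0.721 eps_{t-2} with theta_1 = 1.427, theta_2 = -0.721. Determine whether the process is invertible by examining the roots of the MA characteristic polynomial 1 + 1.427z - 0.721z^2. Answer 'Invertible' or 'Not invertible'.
\text{Not invertible}

The MA(q) characteristic polynomial is P(z) = 1 + 1.427z - 0.721z^2.
Invertibility requires all roots to lie outside the unit circle, i.e. |z| > 1 for every root.
Set 1 + (1.427) z + (-0.721) z^2 = 0, i.e. a z^2 + b z + c = 0 with a = -0.721, b = 1.427, c = 1.
Discriminant D = b^2 - 4ac = (1.427)^2 - 4*(-0.721)*1 = 2.036329 - (-2.884) = 4.920329.
D >= 0, so the roots are real: z = (-b +/- sqrt(D)) / (2a) = (-1.427 +/- 2.218181) / (-1.442).
  z_1 = (-1.427 + 2.218181) / (-1.442) = -0.5487,   |z_1| = 0.5487.
  z_2 = (-1.427 - 2.218181) / (-1.442) = 2.5279,   |z_2| = 2.5279.
Moduli of all roots: 0.5487, 2.5279.
All moduli strictly greater than 1? No.
Verdict: Not invertible.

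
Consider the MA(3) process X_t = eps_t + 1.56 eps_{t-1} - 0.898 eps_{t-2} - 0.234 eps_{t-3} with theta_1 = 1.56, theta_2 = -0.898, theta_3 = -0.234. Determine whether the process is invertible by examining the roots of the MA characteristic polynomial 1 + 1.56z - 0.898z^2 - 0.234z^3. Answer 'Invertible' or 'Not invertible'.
\text{Not invertible}

The MA(q) characteristic polynomial is P(z) = 1 + 1.56z - 0.898z^2 - 0.234z^3.
Invertibility requires all roots to lie outside the unit circle, i.e. |z| > 1 for every root.
Degree 3: look for a simple real root z0 first, then factor out (1 - z/z0) and solve the remaining quadratic.
Testing z0 = -5: P(-5) = 1 + (1.56)(-5) + (-0.898)(-5)^2 + (-0.234)(-5)^3
  = 1 + (-7.8) + (-22.45) + (29.25) = 0.  So z_0 = -5 is a root, |z_0| = 5.
Divide out the factor (1 + 0.2 z) = (1 - z/z0) (since 1/z0 = -0.2):
  P(z) = (1 + 0.2 z)(1 + (1.36) z + (-1.17) z^2)
  [check: z-coef 1.36 - (-0.2) = 1.56; z^2-coef -1.17 - (-0.2)(1.36) = -0.898; z^3-coef -(-0.2)(-1.17) = -0.234.]
Remaining roots from the quadratic factor 1 + (1.36) z + (-1.17) z^2:
  Set 1 + (1.36) z + (-1.17) z^2 = 0, i.e. a z^2 + b z + c = 0 with a = -1.17, b = 1.36, c = 1.
  Discriminant D = b^2 - 4ac = (1.36)^2 - 4*(-1.17)*1 = 1.8496 - (-4.68) = 6.5296.
  D >= 0, so the roots are real: z = (-b +/- sqrt(D)) / (2a) = (-1.36 +/- 2.555308) / (-2.34).
    z_1 = (-1.36 + 2.555308) / (-2.34) = -0.5108,   |z_1| = 0.5108.
    z_2 = (-1.36 - 2.555308) / (-2.34) = 1.6732,   |z_2| = 1.6732.
Moduli of all roots: 5.0000, 0.5108, 1.6732.
All moduli strictly greater than 1? No.
Verdict: Not invertible.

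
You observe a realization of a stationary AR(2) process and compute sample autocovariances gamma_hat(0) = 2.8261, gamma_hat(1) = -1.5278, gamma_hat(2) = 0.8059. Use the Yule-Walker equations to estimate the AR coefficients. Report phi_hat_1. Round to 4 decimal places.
\hat\phi_{1} = -0.5460

The Yule-Walker equations for an AR(p) process read, in matrix form,
  Gamma_p phi = r_p,   with   (Gamma_p)_{ij} = gamma(|i - j|),
                       (r_p)_i = gamma(i),   i,j = 1..p.
Substitute the sample gammas (Toeplitz matrix and right-hand side of size 2):
  Gamma_p = [[2.8261, -1.5278], [-1.5278, 2.8261]]
  r_p     = [-1.5278, 0.8059]
Written out:
  2.8261 phi_1 - 1.5278 phi_2 = -1.5278
  -1.5278 phi_1 + 2.8261 phi_2 = 0.8059
Solve by Cramer's rule:
  det = gamma(0)^2 - gamma(1)^2 = (2.8261)^2 - (-1.5278)^2 = 7.98684121 - 2.33417284 = 5.65266837
  phi_hat_1 = [gamma(1) gamma(0) - gamma(1) gamma(2)] / det = [(-1.5278)(2.8261) - (-1.5278)(0.8059)] / 5.65266837 = -3.08646156 / 5.65266837 = -0.546
  phi_hat_2 = [gamma(0) gamma(2) - gamma(1)^2] / det = [(2.8261)(0.8059) - (-1.5278)^2] / 5.65266837 = -0.05661885 / 5.65266837 = -0.01
So phi_hat = [-0.5460, -0.0100].
Therefore phi_hat_1 = -0.5460.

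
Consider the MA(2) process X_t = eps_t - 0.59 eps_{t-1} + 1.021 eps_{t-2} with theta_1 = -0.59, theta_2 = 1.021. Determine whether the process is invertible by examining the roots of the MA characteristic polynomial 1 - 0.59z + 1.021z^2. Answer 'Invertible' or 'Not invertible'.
\text{Not invertible}

The MA(q) characteristic polynomial is P(z) = 1 - 0.59z + 1.021z^2.
Invertibility requires all roots to lie outside the unit circle, i.e. |z| > 1 for every root.
Set 1 + (-0.59) z + (1.021) z^2 = 0, i.e. a z^2 + b z + c = 0 with a = 1.021, b = -0.59, c = 1.
Discriminant D = b^2 - 4ac = (-0.59)^2 - 4*(1.021)*1 = 0.3481 - (4.084) = -3.7359.
D < 0, so the roots are the complex-conjugate pair z = (-b +/- i sqrt(-D)) / (2a) = 0.2889 +/- 0.9465i.
For a conjugate pair |z|^2 = z * conj(z) = (product of roots) = c/a = 1/(1.021) = 0.979432, so |z| = sqrt(0.979432) = 0.9897 for both roots.
Moduli of all roots: 0.9897, 0.9897.
All moduli strictly greater than 1? No.
Verdict: Not invertible.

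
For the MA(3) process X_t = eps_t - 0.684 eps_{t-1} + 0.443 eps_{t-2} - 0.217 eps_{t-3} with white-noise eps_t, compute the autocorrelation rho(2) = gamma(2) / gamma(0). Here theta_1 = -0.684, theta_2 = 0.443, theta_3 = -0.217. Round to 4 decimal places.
\rho(2) = 0.3456

For an MA(q) process with theta_0 = 1, the autocovariance is
  gamma(k) = sigma^2 * sum_{i=0..q-k} theta_i * theta_{i+k},
and rho(k) = gamma(k) / gamma(0). Sigma^2 cancels.
  numerator   = (1)*(0.443) + (-0.684)*(-0.217) = 0.591428.
  denominator = (1)^2 + (-0.684)^2 + (0.443)^2 + (-0.217)^2 = 1.711194.
  rho(2) = 0.591428 / 1.711194 = 0.3456.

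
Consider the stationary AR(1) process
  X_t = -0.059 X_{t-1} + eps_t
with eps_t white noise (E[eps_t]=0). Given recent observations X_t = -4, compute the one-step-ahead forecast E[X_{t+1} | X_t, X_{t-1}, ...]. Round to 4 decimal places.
E[X_{t+1} \mid \mathcal F_t] = 0.2360

For an AR(p) model X_t = c + sum_i phi_i X_{t-i} + eps_t, the
one-step-ahead conditional mean is
  E[X_{t+1} | X_t, ...] = c + sum_i phi_i X_{t+1-i}.
Substitute known values:
  E[X_{t+1} | ...] = (-0.059) * (-4)
                   = 0.2360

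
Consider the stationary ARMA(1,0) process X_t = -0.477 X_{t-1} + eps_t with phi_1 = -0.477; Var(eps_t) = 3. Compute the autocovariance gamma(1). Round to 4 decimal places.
\gamma(1) = -1.8525

Multiply the model equation by X_{t-k} and take expectations. With theta_0 = psi_0 = 1 and psi_j the MA(infinity) weights, this gives
  gamma(k) - sum_i phi_i gamma(k-i) = c_k,
  c_k = sigma^2 * sum_{j=k..q} theta_j psi_{j-k}   (c_k = 0 for k > q),
using gamma(-m) = gamma(m).
Pure AR (q = 0): c_0 = sigma^2 = 3, c_k = 0 for k >= 1.
Equations for k = 0 and k = 1 (AR order 1):
  gamma(0) = phi_1 gamma(1) + c_0
  gamma(1) = phi_1 gamma(0) + c_1
Substituting the second into the first: gamma(0) (1 - phi_1^2) = c_0 + phi_1 c_1, so
  gamma(0) = c_0 / (1 - phi_1^2) = 3 / (1 - (-0.477)^2) = 3 / 0.772471 = 3.883641.
  gamma(1) = phi_1 gamma(0) = (-0.477)(3.883641) = -1.852497.
Therefore gamma(1) = -1.8525 (to 4 decimal places).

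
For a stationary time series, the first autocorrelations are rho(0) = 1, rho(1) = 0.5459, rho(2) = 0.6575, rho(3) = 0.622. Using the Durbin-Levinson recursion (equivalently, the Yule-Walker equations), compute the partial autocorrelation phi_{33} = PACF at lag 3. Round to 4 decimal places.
\phi_{33} = 0.3231

The PACF at lag k is phi_{kk}, the last component of the solution
to the Yule-Walker system G_k phi = r_k where
  (G_k)_{ij} = rho(|i - j|), (r_k)_i = rho(i), i,j = 1..k.
Equivalently, Durbin-Levinson gives phi_{kk} iteratively:
  phi_{11} = rho(1)
  phi_{kk} = [rho(k) - sum_{j=1..k-1} phi_{k-1,j} rho(k-j)]
            / [1 - sum_{j=1..k-1} phi_{k-1,j} rho(j)],
  phi_{k,j} = phi_{k-1,j} - phi_{kk} phi_{k-1,k-j},  j = 1..k-1.
Step k = 1:
  phi_11 = rho(1) = 0.5459.
Step k = 2:
  phi_22 = [rho(2) - phi_11 rho(1)] / [1 - phi_11 rho(1)] = [0.6575 - (0.5459)(0.5459)] / [1 - (0.5459)(0.5459)]
         = 0.35949319 / 0.70199319 = 0.512104.
  Update: phi_21 = phi_11 - phi_22 phi_11 = 0.5459 - (0.512104)(0.5459) = 0.266343.
Step k = 3:
  phi_33 = [rho(3) - phi_21 rho(2) - phi_22 rho(1)] / [1 - phi_21 rho(1) - phi_22 rho(2)]
    numerator   = 0.622 - (0.266343)(0.6575) - (0.512104)(0.5459) = 0.16732237
    denominator = 1 - (0.266343)(0.5459) - (0.512104)(0.6575) = 0.51789546
  phi_33 = 0.16732237 / 0.51789546 = 0.3231.
Therefore phi_{33} = 0.3231.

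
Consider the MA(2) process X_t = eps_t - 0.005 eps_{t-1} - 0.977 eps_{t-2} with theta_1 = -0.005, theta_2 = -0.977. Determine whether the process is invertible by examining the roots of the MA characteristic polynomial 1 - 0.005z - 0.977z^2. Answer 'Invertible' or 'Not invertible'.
\text{Invertible}

The MA(q) characteristic polynomial is P(z) = 1 - 0.005z - 0.977z^2.
Invertibility requires all roots to lie outside the unit circle, i.e. |z| > 1 for every root.
Set 1 + (-0.005) z + (-0.977) z^2 = 0, i.e. a z^2 + b z + c = 0 with a = -0.977, b = -0.005, c = 1.
Discriminant D = b^2 - 4ac = (-0.005)^2 - 4*(-0.977)*1 = 0.000025 - (-3.908) = 3.908025.
D >= 0, so the roots are real: z = (-b +/- sqrt(D)) / (2a) = (0.005 +/- 1.976873) / (-1.954).
  z_1 = (0.005 + 1.976873) / (-1.954) = -1.0143,   |z_1| = 1.0143.
  z_2 = (0.005 - 1.976873) / (-1.954) = 1.0091,   |z_2| = 1.0091.
Moduli of all roots: 1.0143, 1.0091.
All moduli strictly greater than 1? Yes.
Verdict: Invertible.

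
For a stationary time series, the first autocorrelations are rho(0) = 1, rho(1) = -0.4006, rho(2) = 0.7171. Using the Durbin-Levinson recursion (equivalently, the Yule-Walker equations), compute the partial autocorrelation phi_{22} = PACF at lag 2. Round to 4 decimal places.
\phi_{22} = 0.6630

The PACF at lag k is phi_{kk}, the last component of the solution
to the Yule-Walker system G_k phi = r_k where
  (G_k)_{ij} = rho(|i - j|), (r_k)_i = rho(i), i,j = 1..k.
Equivalently, Durbin-Levinson gives phi_{kk} iteratively:
  phi_{11} = rho(1)
  phi_{kk} = [rho(k) - sum_{j=1..k-1} phi_{k-1,j} rho(k-j)]
            / [1 - sum_{j=1..k-1} phi_{k-1,j} rho(j)],
  phi_{k,j} = phi_{k-1,j} - phi_{kk} phi_{k-1,k-j},  j = 1..k-1.
Step k = 1:
  phi_11 = rho(1) = -0.4006.
Step k = 2:
  phi_22 = [rho(2) - phi_11 rho(1)] / [1 - phi_11 rho(1)] = [0.7171 - (-0.4006)(-0.4006)] / [1 - (-0.4006)(-0.4006)]
         = 0.55661964 / 0.83951964 = 0.663.
Therefore phi_{22} = 0.6630.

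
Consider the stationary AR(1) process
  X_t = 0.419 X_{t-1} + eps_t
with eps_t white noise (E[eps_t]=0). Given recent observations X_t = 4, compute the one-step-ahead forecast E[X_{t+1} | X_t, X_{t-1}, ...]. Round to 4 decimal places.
E[X_{t+1} \mid \mathcal F_t] = 1.6760

For an AR(p) model X_t = c + sum_i phi_i X_{t-i} + eps_t, the
one-step-ahead conditional mean is
  E[X_{t+1} | X_t, ...] = c + sum_i phi_i X_{t+1-i}.
Substitute known values:
  E[X_{t+1} | ...] = (0.419) * (4)
                   = 1.6760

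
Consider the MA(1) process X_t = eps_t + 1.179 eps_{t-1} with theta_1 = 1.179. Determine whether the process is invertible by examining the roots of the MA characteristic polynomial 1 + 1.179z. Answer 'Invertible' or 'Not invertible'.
\text{Not invertible}

The MA(q) characteristic polynomial is P(z) = 1 + 1.179z.
Invertibility requires all roots to lie outside the unit circle, i.e. |z| > 1 for every root.
This is linear in z: 1 + (1.179) z = 0  =>  z = -1/(1.179) = -0.848176,  |z| = 0.848176.
Moduli of all roots: 0.8482.
All moduli strictly greater than 1? No.
Verdict: Not invertible.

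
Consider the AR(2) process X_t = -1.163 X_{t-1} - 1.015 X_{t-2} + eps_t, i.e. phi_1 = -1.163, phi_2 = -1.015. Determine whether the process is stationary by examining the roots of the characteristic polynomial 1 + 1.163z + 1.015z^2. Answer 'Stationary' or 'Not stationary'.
\text{Not stationary}

The AR(p) characteristic polynomial is P(z) = 1 + 1.163z + 1.015z^2.
Stationarity requires all roots to lie outside the unit circle, i.e. |z| > 1 for every root.
Set 1 + (1.163) z + (1.015) z^2 = 0, i.e. a z^2 + b z + c = 0 with a = 1.015, b = 1.163, c = 1.
Discriminant D = b^2 - 4ac = (1.163)^2 - 4*(1.015)*1 = 1.352569 - (4.06) = -2.707431.
D < 0, so the roots are the complex-conjugate pair z = (-b +/- i sqrt(-D)) / (2a) = -0.5729 +/- 0.8106i.
For a conjugate pair |z|^2 = z * conj(z) = (product of roots) = c/a = 1/(1.015) = 0.985222, so |z| = sqrt(0.985222) = 0.9926 for both roots.
Moduli of all roots: 0.9926, 0.9926.
All moduli strictly greater than 1? No.
Verdict: Not stationary.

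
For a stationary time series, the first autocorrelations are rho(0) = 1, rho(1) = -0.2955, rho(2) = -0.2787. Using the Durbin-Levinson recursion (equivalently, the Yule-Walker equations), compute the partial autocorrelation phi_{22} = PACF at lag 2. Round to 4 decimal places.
\phi_{22} = -0.4010

The PACF at lag k is phi_{kk}, the last component of the solution
to the Yule-Walker system G_k phi = r_k where
  (G_k)_{ij} = rho(|i - j|), (r_k)_i = rho(i), i,j = 1..k.
Equivalently, Durbin-Levinson gives phi_{kk} iteratively:
  phi_{11} = rho(1)
  phi_{kk} = [rho(k) - sum_{j=1..k-1} phi_{k-1,j} rho(k-j)]
            / [1 - sum_{j=1..k-1} phi_{k-1,j} rho(j)],
  phi_{k,j} = phi_{k-1,j} - phi_{kk} phi_{k-1,k-j},  j = 1..k-1.
Step k = 1:
  phi_11 = rho(1) = -0.2955.
Step k = 2:
  phi_22 = [rho(2) - phi_11 rho(1)] / [1 - phi_11 rho(1)] = [-0.2787 - (-0.2955)(-0.2955)] / [1 - (-0.2955)(-0.2955)]
         = -0.36602025 / 0.91267975 = -0.401.
Therefore phi_{22} = -0.4010.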